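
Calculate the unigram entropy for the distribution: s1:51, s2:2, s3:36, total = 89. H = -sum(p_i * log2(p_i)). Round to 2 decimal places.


Computing entropy H = -sum(p_i * log2(p_i)):
  s1: p = 51/89 = 0.5730, -p*log2(p) = 0.4603
  s2: p = 2/89 = 0.0225, -p*log2(p) = 0.1231
  s3: p = 36/89 = 0.4045, -p*log2(p) = 0.5282
H = sum of terms = 1.1116
Rounded to 2 decimals: 1.11

1.11


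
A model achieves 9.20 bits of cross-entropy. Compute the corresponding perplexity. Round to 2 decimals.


Perplexity formula: PP = 2^H
H = 9.20
PP = 2^9.20
Decompose: 2^9.20 = 2^9 * 2^0.20
2^9 = 512, 2^0.20 ~ 1.1486984
PP ~ 512 * 1.1486984 = 588.1335808
Rounded to 2 decimals: 588.13

588.13


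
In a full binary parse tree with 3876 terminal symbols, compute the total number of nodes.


Leaf nodes (terminals): 3876
Internal nodes = n - 1 = 3876 - 1 = 3875
Total = leaves + internal = 3876 + 3875 = 7751

7751


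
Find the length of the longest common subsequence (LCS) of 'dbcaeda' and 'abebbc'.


DP table for LCS of 'dbcaeda' and 'abebbc':
       a  b  e  b  b  c
    0  0  0  0  0  0  0
  d 0  0  0  0  0  0  0
  b 0  0  1  1  1  1  1
  c 0  0  1  1  1  1  2
  a 0  1  1  1  1  1  2
  e 0  1  1  2  2  2  2
  d 0  1  1  2  2  2  2
  a 0  1  1  2  2  2  2
LCS: 'bc'
LCS length = 2

2


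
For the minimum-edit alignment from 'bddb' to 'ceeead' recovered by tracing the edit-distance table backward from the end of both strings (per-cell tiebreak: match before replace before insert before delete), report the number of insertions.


Edit distance = 6. Backtracking from cell (4, 6) with preference match > replace > insert > delete,
then listing the resulting alignment 'bddb' -> 'ceeead' left to right:
  Step 1: insert 'c' [insertion #1]
  Step 2: insert 'e' [insertion #2]
  Step 3: replace b->e
  Step 4: replace d->e
  Step 5: replace d->a
  Step 6: replace b->d
Total insertions: 2

2


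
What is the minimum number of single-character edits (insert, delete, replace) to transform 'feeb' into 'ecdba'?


Building DP table for s1='feeb' (len 4) and s2='ecdba' (len 5):
       e  c  d  b  a
    0  1  2  3  4  5
  f 1  1  2  3  4  5
  e 2  1  2  3  4  5
  e 3  2  2  3  4  5
  b 4  3  3  3  3  4
Edit distance = dp[4][5] = 4

4


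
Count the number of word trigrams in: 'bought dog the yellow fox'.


Word trigrams from [5] words:
  Trigram 1: (bought dog the)
  Trigram 2: (dog the yellow)
  Trigram 3: (the yellow fox)
Total word trigrams: 5 - 2 = 3

3


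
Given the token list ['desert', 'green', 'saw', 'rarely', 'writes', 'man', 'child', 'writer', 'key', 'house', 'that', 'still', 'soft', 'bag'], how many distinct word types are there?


Listing all tokens and tracking unique types:
  Token 1: 'desert' -> NEW (unique so far: 1)
  Token 2: 'green' -> NEW (unique so far: 2)
  Token 3: 'saw' -> NEW (unique so far: 3)
  Token 4: 'rarely' -> NEW (unique so far: 4)
  Token 5: 'writes' -> NEW (unique so far: 5)
  Token 6: 'man' -> NEW (unique so far: 6)
  Token 7: 'child' -> NEW (unique so far: 7)
  Token 8: 'writer' -> NEW (unique so far: 8)
  Token 9: 'key' -> NEW (unique so far: 9)
  Token 10: 'house' -> NEW (unique so far: 10)
  Token 11: 'that' -> NEW (unique so far: 11)
  Token 12: 'still' -> NEW (unique so far: 12)
  Token 13: 'soft' -> NEW (unique so far: 13)
  Token 14: 'bag' -> NEW (unique so far: 14)
Unique types: ('bag', 'child', 'desert', 'green', 'house', 'key', 'man', 'rarely', 'saw', 'soft', 'still', 'that', 'writer', 'writes')
Vocabulary size: 14

14


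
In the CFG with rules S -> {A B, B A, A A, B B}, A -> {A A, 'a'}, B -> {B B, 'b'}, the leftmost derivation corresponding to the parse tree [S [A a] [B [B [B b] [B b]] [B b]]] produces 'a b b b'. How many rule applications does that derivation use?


Every bracketed nonterminal node [X ...] in the tree is produced by exactly one rule application.
Reading the tree off as a leftmost derivation:
  Step 1: S  =>  A B   (applied S -> A B)
  Step 2: A B  =>  a B   (applied A -> a)
  Step 3: a B  =>  a B B   (applied B -> B B)
  Step 4: a B B  =>  a B B B   (applied B -> B B)
  Step 5: a B B B  =>  a b B B   (applied B -> b)
  Step 6: a b B B  =>  a b b B   (applied B -> b)
  Step 7: a b b B  =>  a b b b   (applied B -> b)
Final yield: a b b b
Total rewrite steps: 7

7


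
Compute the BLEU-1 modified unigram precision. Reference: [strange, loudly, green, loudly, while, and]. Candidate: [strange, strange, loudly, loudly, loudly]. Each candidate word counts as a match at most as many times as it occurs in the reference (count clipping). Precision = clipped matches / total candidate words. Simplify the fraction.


Reference word counts: {'and': 1, 'green': 1, 'loudly': 2, 'strange': 1, 'while': 1}
Checking each candidate word (with clipping):
  'strange' -> in reference (ref count 1, used 1/1) -> match (matches: 1)
  'strange' -> ref count 1 already used up (1/1) -> clipped, no match (matches: 1)
  'loudly' -> in reference (ref count 2, used 1/2) -> match (matches: 2)
  'loudly' -> in reference (ref count 2, used 2/2) -> match (matches: 3)
  'loudly' -> ref count 2 already used up (2/2) -> clipped, no match (matches: 3)
Clipped matches: 3, Candidate length: 5
Precision = 3/5

3/5


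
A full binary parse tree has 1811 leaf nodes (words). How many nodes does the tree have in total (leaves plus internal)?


Leaf nodes (terminals): 1811
Internal nodes = n - 1 = 1811 - 1 = 1810
Total = leaves + internal = 1811 + 1810 = 3621

3621


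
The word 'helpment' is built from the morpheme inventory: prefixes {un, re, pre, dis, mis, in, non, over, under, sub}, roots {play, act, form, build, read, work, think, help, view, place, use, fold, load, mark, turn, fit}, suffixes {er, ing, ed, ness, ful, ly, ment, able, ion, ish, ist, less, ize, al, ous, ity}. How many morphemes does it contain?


Segmenting 'helpment' against the inventory:
  'help' -> root (morpheme 1)
  'ment' -> suffix (morpheme 2)
Total morphemes: 2

2


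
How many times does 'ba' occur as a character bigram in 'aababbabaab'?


Scanning 'aababbabaab' for bigram 'ba':
  Position 0: 'aa' -> no
  Position 1: 'ab' -> no
  Position 2: 'ba' -> MATCH
  Position 3: 'ab' -> no
  Position 4: 'bb' -> no
  Position 5: 'ba' -> MATCH
  Position 6: 'ab' -> no
  Position 7: 'ba' -> MATCH
  Position 8: 'aa' -> no
  Position 9: 'ab' -> no
Total matches: 3

3


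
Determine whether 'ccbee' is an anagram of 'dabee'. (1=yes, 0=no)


Sort characters of 'ccbee': 'bccee'
Sort characters of 'dabee': 'abdee'
Sorted forms differ -> they are NOT anagrams
Result: 0

0


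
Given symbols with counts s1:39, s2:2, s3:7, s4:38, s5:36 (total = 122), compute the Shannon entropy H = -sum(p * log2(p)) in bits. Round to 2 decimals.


Computing entropy H = -sum(p_i * log2(p_i)):
  s1: p = 39/122 = 0.3197, -p*log2(p) = 0.5260
  s2: p = 2/122 = 0.0164, -p*log2(p) = 0.0972
  s3: p = 7/122 = 0.0574, -p*log2(p) = 0.2366
  s4: p = 38/122 = 0.3115, -p*log2(p) = 0.5242
  s5: p = 36/122 = 0.2951, -p*log2(p) = 0.5196
H = sum of terms = 1.9036
Rounded to 2 decimals: 1.90

1.90


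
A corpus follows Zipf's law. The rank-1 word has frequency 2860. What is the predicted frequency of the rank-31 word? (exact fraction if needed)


Zipf's law: freq(rank) = f1 / rank
f1 = 2860, rank = 31
freq = 2860 / 31
GCD(2860, 31) = 1
Simplified: 2860/31

2860/31


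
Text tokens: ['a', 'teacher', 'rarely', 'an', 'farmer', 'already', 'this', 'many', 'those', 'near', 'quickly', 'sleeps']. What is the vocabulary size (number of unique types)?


Listing all tokens and tracking unique types:
  Token 1: 'a' -> NEW (unique so far: 1)
  Token 2: 'teacher' -> NEW (unique so far: 2)
  Token 3: 'rarely' -> NEW (unique so far: 3)
  Token 4: 'an' -> NEW (unique so far: 4)
  Token 5: 'farmer' -> NEW (unique so far: 5)
  Token 6: 'already' -> NEW (unique so far: 6)
  Token 7: 'this' -> NEW (unique so far: 7)
  Token 8: 'many' -> NEW (unique so far: 8)
  Token 9: 'those' -> NEW (unique so far: 9)
  Token 10: 'near' -> NEW (unique so far: 10)
  Token 11: 'quickly' -> NEW (unique so far: 11)
  Token 12: 'sleeps' -> NEW (unique so far: 12)
Unique types: ('a', 'already', 'an', 'farmer', 'many', 'near', 'quickly', 'rarely', 'sleeps', 'teacher', 'this', 'those')
Vocabulary size: 12

12


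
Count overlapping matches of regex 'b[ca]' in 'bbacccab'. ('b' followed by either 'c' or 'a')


Pattern: b[ca] means 'b' followed by either 'c' or 'a'.
Scanning 'bbacccab' position-by-position:
  Pos 0: window 'bb' -> no
  Pos 1: window 'ba' -> MATCH
  Pos 2: window 'ac' -> no
  Pos 3: window 'cc' -> no
  Pos 4: window 'cc' -> no
  Pos 5: window 'ca' -> no
  Pos 6: window 'ab' -> no
  Pos 7: window 'b' -> no
Total matches: 1

1


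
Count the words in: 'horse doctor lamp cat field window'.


Counting words by splitting on spaces:
  Word 1: 'horse'
  Word 2: 'doctor'
  Word 3: 'lamp'
  Word 4: 'cat'
  Word 5: 'field'
  Word 6: 'window'
Total words: 6

6


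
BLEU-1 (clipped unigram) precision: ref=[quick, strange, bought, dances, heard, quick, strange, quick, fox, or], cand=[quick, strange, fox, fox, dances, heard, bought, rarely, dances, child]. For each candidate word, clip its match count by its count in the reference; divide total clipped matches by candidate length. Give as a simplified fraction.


Reference word counts: {'bought': 1, 'dances': 1, 'fox': 1, 'heard': 1, 'or': 1, 'quick': 3, 'strange': 2}
Checking each candidate word (with clipping):
  'quick' -> in reference (ref count 3, used 1/3) -> match (matches: 1)
  'strange' -> in reference (ref count 2, used 1/2) -> match (matches: 2)
  'fox' -> in reference (ref count 1, used 1/1) -> match (matches: 3)
  'fox' -> ref count 1 already used up (1/1) -> clipped, no match (matches: 3)
  'dances' -> in reference (ref count 1, used 1/1) -> match (matches: 4)
  'heard' -> in reference (ref count 1, used 1/1) -> match (matches: 5)
  'bought' -> in reference (ref count 1, used 1/1) -> match (matches: 6)
  'rarely' -> not in reference -> no match (matches: 6)
  'dances' -> ref count 1 already used up (1/1) -> clipped, no match (matches: 6)
  'child' -> not in reference -> no match (matches: 6)
Clipped matches: 6, Candidate length: 10
Precision = 6/10 = 3/5

3/5


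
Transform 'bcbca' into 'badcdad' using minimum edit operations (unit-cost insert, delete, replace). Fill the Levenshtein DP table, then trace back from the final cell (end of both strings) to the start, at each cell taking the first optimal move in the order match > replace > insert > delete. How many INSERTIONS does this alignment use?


Edit distance = 4. Backtracking from cell (5, 7) with preference match > replace > insert > delete,
then listing the resulting alignment 'bcbca' -> 'badcdad' left to right:
  Step 1: keep 'b'
  Step 2: replace c->a
  Step 3: replace b->d
  Step 4: keep 'c'
  Step 5: insert 'd' [insertion #1]
  Step 6: keep 'a'
  Step 7: insert 'd' [insertion #2]
Total insertions: 2

2


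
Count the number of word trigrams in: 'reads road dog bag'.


Word trigrams from [4] words:
  Trigram 1: (reads road dog)
  Trigram 2: (road dog bag)
Total word trigrams: 4 - 2 = 2

2


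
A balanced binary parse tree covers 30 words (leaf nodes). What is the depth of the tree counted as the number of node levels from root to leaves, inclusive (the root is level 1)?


In a balanced binary tree with n leaves the deepest leaf is ceil(log2(n)) edges below the root,
so counting node levels inclusive of root and leaves gives ceil(log2(n)) + 1 levels.
log2(30) = 4.9069
ceil(4.9069) = 5
levels = 5 + 1 = 6

6


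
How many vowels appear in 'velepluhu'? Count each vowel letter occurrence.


Scanning each character of 'velepluhu':
  Position 1: 'v' -> consonant (running count: 0)
  Position 2: 'e' -> vowel (running count: 1)
  Position 3: 'l' -> consonant (running count: 1)
  Position 4: 'e' -> vowel (running count: 2)
  Position 5: 'p' -> consonant (running count: 2)
  Position 6: 'l' -> consonant (running count: 2)
  Position 7: 'u' -> vowel (running count: 3)
  Position 8: 'h' -> consonant (running count: 3)
  Position 9: 'u' -> vowel (running count: 4)
Total vowels: 4

4


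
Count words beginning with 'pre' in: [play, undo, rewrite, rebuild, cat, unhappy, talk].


Checking each word for prefix 'pre':
  'play' -> no (count: 0)
  'undo' -> no (count: 0)
  'rewrite' -> no (count: 0)
  'rebuild' -> no (count: 0)
  'cat' -> no (count: 0)
  'unhappy' -> no (count: 0)
  'talk' -> no (count: 0)
Total with prefix 'pre': 0

0


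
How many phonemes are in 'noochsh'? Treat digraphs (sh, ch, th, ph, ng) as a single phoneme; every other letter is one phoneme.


Parsing 'noochsh' greedily, digraphs first:
  'n' -> consonant phoneme (phonemes so far: 1)
  'o' -> vowel phoneme (phonemes so far: 2)
  'o' -> vowel phoneme (phonemes so far: 3)
  'ch' -> digraph (1 consonant phoneme) (phonemes so far: 4)
  'sh' -> digraph (1 consonant phoneme) (phonemes so far: 5)
Total phonemes: 5

5


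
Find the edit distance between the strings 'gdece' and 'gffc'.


Building DP table for s1='gdece' (len 5) and s2='gffc' (len 4):
       g  f  f  c
    0  1  2  3  4
  g 1  0  1  2  3
  d 2  1  1  2  3
  e 3  2  2  2  3
  c 4  3  3  3  2
  e 5  4  4  4  3
Edit distance = dp[5][4] = 3

3


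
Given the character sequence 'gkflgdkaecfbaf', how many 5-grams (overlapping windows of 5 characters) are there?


String 'gkflgdkaecfbaf' has length L = 14.
Number of overlapping n-grams = L - n + 1
Substituting: 14 - 5 + 1 = 10

10


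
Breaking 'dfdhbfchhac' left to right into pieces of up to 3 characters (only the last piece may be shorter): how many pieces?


'dfdhbfchhac' has 11 characters.
Chunking with max size 3:
  Chunk 1: 'dfd' (positions 0-2)
  Chunk 2: 'hbf' (positions 3-5)
  Chunk 3: 'chh' (positions 6-8)
  Chunk 4: 'ac' (positions 9-10)
Total chunks: ceil(11 / 3) = 4

4


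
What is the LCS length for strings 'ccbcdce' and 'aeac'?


DP table for LCS of 'ccbcdce' and 'aeac':
       a  e  a  c
    0  0  0  0  0
  c 0  0  0  0  1
  c 0  0  0  0  1
  b 0  0  0  0  1
  c 0  0  0  0  1
  d 0  0  0  0  1
  c 0  0  0  0  1
  e 0  0  1  1  1
LCS: 'c'
LCS length = 1

1


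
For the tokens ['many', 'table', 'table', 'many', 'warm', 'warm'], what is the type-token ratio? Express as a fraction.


Tokens: 6
Unique types: ('many', 'table', 'warm') = 3
TTR = 3/6
Simplify: divide both by 3 -> 1/2
TTR = 1/2

1/2


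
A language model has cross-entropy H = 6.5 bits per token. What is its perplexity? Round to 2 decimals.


Perplexity formula: PP = 2^H
H = 6.5
PP = 2^6.5
Decompose: 2^6.5 = 2^6 * 2^0.5 = 2^6 * sqrt(2)
2^6 = 64, sqrt(2) ~ 1.4142136
PP ~ 64 * 1.4142136 = 90.5096704
Rounded to 2 decimals: 90.51

90.51


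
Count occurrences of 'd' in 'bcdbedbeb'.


Scanning 'bcdbedbeb' for 'd':
  Position 2: 'd' -> MATCH (count: 1)
  Position 5: 'd' -> MATCH (count: 2)
Total occurrences of 'd': 2

2


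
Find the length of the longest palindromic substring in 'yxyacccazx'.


Scanning 'yxyacccazx' for palindromic substrings.
Substring at positions 3-7: 'accca'.
Check: reverse('accca') = 'accca' -> palindrome confirmed.
Neighbouring characters ('y' / 'z') break symmetry, so it cannot extend further.
No longer palindromic substring exists; longest length = 5

5


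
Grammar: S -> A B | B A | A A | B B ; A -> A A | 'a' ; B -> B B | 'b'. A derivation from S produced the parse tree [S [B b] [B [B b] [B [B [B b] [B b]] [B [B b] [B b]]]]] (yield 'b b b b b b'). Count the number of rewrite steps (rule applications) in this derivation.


Every bracketed nonterminal node [X ...] in the tree is produced by exactly one rule application.
Reading the tree off as a leftmost derivation:
  Step 1: S  =>  B B   (applied S -> B B)
  Step 2: B B  =>  b B   (applied B -> b)
  Step 3: b B  =>  b B B   (applied B -> B B)
  Step 4: b B B  =>  b b B   (applied B -> b)
  Step 5: b b B  =>  b b B B   (applied B -> B B)
  Step 6: b b B B  =>  b b B B B   (applied B -> B B)
  Step 7: b b B B B  =>  b b b B B   (applied B -> b)
  Step 8: b b b B B  =>  b b b b B   (applied B -> b)
  Step 9: b b b b B  =>  b b b b B B   (applied B -> B B)
  Step 10: b b b b B B  =>  b b b b b B   (applied B -> b)
  Step 11: b b b b b B  =>  b b b b b b   (applied B -> b)
Final yield: b b b b b b
Total rewrite steps: 11

11


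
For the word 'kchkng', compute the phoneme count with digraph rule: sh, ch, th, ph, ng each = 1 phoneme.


Parsing 'kchkng' greedily, digraphs first:
  'k' -> consonant phoneme (phonemes so far: 1)
  'ch' -> digraph (1 consonant phoneme) (phonemes so far: 2)
  'k' -> consonant phoneme (phonemes so far: 3)
  'ng' -> digraph (1 consonant phoneme) (phonemes so far: 4)
Total phonemes: 4

4


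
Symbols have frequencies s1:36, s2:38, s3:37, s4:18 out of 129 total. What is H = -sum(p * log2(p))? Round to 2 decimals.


Computing entropy H = -sum(p_i * log2(p_i)):
  s1: p = 36/129 = 0.2791, -p*log2(p) = 0.5139
  s2: p = 38/129 = 0.2946, -p*log2(p) = 0.5194
  s3: p = 37/129 = 0.2868, -p*log2(p) = 0.5168
  s4: p = 18/129 = 0.1395, -p*log2(p) = 0.3965
H = sum of terms = 1.9466
Rounded to 2 decimals: 1.95

1.95


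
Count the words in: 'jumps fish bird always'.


Counting words by splitting on spaces:
  Word 1: 'jumps'
  Word 2: 'fish'
  Word 3: 'bird'
  Word 4: 'always'
Total words: 4

4


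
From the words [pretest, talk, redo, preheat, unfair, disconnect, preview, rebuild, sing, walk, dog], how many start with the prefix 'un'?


Checking each word for prefix 'un':
  'pretest' -> no (count: 0)
  'talk' -> no (count: 0)
  'redo' -> no (count: 0)
  'preheat' -> no (count: 0)
  'unfair' -> YES, starts with 'un' (count: 1)
  'disconnect' -> no (count: 1)
  'preview' -> no (count: 1)
  'rebuild' -> no (count: 1)
  'sing' -> no (count: 1)
  'walk' -> no (count: 1)
  'dog' -> no (count: 1)
Total with prefix 'un': 1

1


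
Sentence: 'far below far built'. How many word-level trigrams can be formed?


Word trigrams from [4] words:
  Trigram 1: (far below far)
  Trigram 2: (below far built)
Total word trigrams: 4 - 2 = 2

2


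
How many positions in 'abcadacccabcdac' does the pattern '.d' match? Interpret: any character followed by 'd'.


Pattern: .d means any character followed by 'd'.
Scanning 'abcadacccabcdac' position-by-position:
  Pos 0: window 'ab' -> no
  Pos 1: window 'bc' -> no
  Pos 2: window 'ca' -> no
  Pos 3: window 'ad' -> MATCH
  Pos 4: window 'da' -> no
  Pos 5: window 'ac' -> no
  Pos 6: window 'cc' -> no
  Pos 7: window 'cc' -> no
  Pos 8: window 'ca' -> no
  Pos 9: window 'ab' -> no
  Pos 10: window 'bc' -> no
  Pos 11: window 'cd' -> MATCH
  Pos 12: window 'da' -> no
  Pos 13: window 'ac' -> no
  Pos 14: window 'c' -> no
Total matches: 2

2


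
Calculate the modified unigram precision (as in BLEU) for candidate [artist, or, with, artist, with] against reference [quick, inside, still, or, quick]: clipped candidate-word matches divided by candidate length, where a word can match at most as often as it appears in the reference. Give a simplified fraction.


Reference word counts: {'inside': 1, 'or': 1, 'quick': 2, 'still': 1}
Checking each candidate word (with clipping):
  'artist' -> not in reference -> no match (matches: 0)
  'or' -> in reference (ref count 1, used 1/1) -> match (matches: 1)
  'with' -> not in reference -> no match (matches: 1)
  'artist' -> not in reference -> no match (matches: 1)
  'with' -> not in reference -> no match (matches: 1)
Clipped matches: 1, Candidate length: 5
Precision = 1/5

1/5


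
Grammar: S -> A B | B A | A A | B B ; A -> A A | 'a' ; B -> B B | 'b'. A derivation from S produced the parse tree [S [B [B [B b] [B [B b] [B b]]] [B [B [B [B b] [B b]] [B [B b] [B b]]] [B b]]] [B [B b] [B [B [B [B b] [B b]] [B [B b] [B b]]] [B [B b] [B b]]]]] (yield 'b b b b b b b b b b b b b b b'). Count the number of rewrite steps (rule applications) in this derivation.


Every bracketed nonterminal node [X ...] in the tree is produced by exactly one rule application.
Reading the tree off as a leftmost derivation:
  Step 1: S  =>  B B   (applied S -> B B)
  Step 2: B B  =>  B B B   (applied B -> B B)
  Step 3: B B B  =>  B B B B   (applied B -> B B)
  Step 4: B B B B  =>  b B B B   (applied B -> b)
  Step 5: b B B B  =>  b B B B B   (applied B -> B B)
  Step 6: b B B B B  =>  b b B B B   (applied B -> b)
  Step 7: b b B B B  =>  b b b B B   (applied B -> b)
  Step 8: b b b B B  =>  b b b B B B   (applied B -> B B)
  Step 9: b b b B B B  =>  b b b B B B B   (applied B -> B B)
  Step 10: b b b B B B B  =>  b b b B B B B B   (applied B -> B B)
  Step 11: b b b B B B B B  =>  b b b b B B B B   (applied B -> b)
  Step 12: b b b b B B B B  =>  b b b b b B B B   (applied B -> b)
  Step 13: b b b b b B B B  =>  b b b b b B B B B   (applied B -> B B)
  Step 14: b b b b b B B B B  =>  b b b b b b B B B   (applied B -> b)
  Step 15: b b b b b b B B B  =>  b b b b b b b B B   (applied B -> b)
  Step 16: b b b b b b b B B  =>  b b b b b b b b B   (applied B -> b)
  Step 17: b b b b b b b b B  =>  b b b b b b b b B B   (applied B -> B B)
  Step 18: b b b b b b b b B B  =>  b b b b b b b b b B   (applied B -> b)
  Step 19: b b b b b b b b b B  =>  b b b b b b b b b B B   (applied B -> B B)
  Step 20: b b b b b b b b b B B  =>  b b b b b b b b b B B B   (applied B -> B B)
  Step 21: b b b b b b b b b B B B  =>  b b b b b b b b b B B B B   (applied B -> B B)
  Step 22: b b b b b b b b b B B B B  =>  b b b b b b b b b b B B B   (applied B -> b)
  Step 23: b b b b b b b b b b B B B  =>  b b b b b b b b b b b B B   (applied B -> b)
  Step 24: b b b b b b b b b b b B B  =>  b b b b b b b b b b b B B B   (applied B -> B B)
  Step 25: b b b b b b b b b b b B B B  =>  b b b b b b b b b b b b B B   (applied B -> b)
  Step 26: b b b b b b b b b b b b B B  =>  b b b b b b b b b b b b b B   (applied B -> b)
  Step 27: b b b b b b b b b b b b b B  =>  b b b b b b b b b b b b b B B   (applied B -> B B)
  Step 28: b b b b b b b b b b b b b B B  =>  b b b b b b b b b b b b b b B   (applied B -> b)
  Step 29: b b b b b b b b b b b b b b B  =>  b b b b b b b b b b b b b b b   (applied B -> b)
Final yield: b b b b b b b b b b b b b b b
Total rewrite steps: 29

29


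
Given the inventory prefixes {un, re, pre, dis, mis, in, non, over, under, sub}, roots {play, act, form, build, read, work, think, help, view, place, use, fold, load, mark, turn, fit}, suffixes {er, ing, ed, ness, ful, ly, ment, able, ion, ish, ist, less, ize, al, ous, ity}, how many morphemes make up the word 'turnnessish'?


Segmenting 'turnnessish' against the inventory:
  'turn' -> root (morpheme 1)
  'ness' -> suffix (morpheme 2)
  'ish' -> suffix (morpheme 3)
Total morphemes: 3

3


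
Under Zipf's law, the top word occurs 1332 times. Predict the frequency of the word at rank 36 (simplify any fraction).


Zipf's law: freq(rank) = f1 / rank
f1 = 1332, rank = 36
freq = 1332 / 36
= 37

37


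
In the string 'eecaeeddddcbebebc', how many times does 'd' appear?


Scanning 'eecaeeddddcbebebc' for 'd':
  Position 6: 'd' -> MATCH (count: 1)
  Position 7: 'd' -> MATCH (count: 2)
  Position 8: 'd' -> MATCH (count: 3)
  Position 9: 'd' -> MATCH (count: 4)
Total occurrences of 'd': 4

4


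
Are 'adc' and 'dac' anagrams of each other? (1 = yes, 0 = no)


Sort characters of 'adc': 'acd'
Sort characters of 'dac': 'acd'
Sorted forms match -> they ARE anagrams
Result: 1

1


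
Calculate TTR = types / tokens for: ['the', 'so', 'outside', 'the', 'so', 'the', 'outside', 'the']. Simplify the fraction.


Tokens: 8
Unique types: ('outside', 'so', 'the') = 3
TTR = 3/8
Already in lowest terms.

3/8


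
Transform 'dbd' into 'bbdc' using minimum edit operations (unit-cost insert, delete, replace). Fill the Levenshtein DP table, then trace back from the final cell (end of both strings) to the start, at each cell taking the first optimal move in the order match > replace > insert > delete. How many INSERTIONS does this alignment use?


Edit distance = 2. Backtracking from cell (3, 4) with preference match > replace > insert > delete,
then listing the resulting alignment 'dbd' -> 'bbdc' left to right:
  Step 1: replace d->b
  Step 2: keep 'b'
  Step 3: keep 'd'
  Step 4: insert 'c' [insertion #1]
Total insertions: 1

1


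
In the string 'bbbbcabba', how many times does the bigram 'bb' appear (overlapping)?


Scanning 'bbbbcabba' for bigram 'bb':
  Position 0: 'bb' -> MATCH
  Position 1: 'bb' -> MATCH
  Position 2: 'bb' -> MATCH
  Position 3: 'bc' -> no
  Position 4: 'ca' -> no
  Position 5: 'ab' -> no
  Position 6: 'bb' -> MATCH
  Position 7: 'ba' -> no
Total matches: 4

4


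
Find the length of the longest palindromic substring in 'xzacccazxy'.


Scanning 'xzacccazxy' for palindromic substrings.
Substring at positions 0-8: 'xzacccazx'.
Check: reverse('xzacccazx') = 'xzacccazx' -> palindrome confirmed.
Neighbouring characters ('-' / 'y') break symmetry, so it cannot extend further.
No longer palindromic substring exists; longest length = 9

9


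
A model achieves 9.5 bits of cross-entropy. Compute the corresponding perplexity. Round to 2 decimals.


Perplexity formula: PP = 2^H
H = 9.5
PP = 2^9.5
Decompose: 2^9.5 = 2^9 * 2^0.5 = 2^9 * sqrt(2)
2^9 = 512, sqrt(2) ~ 1.4142136
PP ~ 512 * 1.4142136 = 724.0773632
Rounded to 2 decimals: 724.08

724.08


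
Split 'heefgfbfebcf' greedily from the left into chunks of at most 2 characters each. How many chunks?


'heefgfbfebcf' has 12 characters.
Chunking with max size 2:
  Chunk 1: 'he' (positions 0-1)
  Chunk 2: 'ef' (positions 2-3)
  Chunk 3: 'gf' (positions 4-5)
  Chunk 4: 'bf' (positions 6-7)
  Chunk 5: 'eb' (positions 8-9)
  Chunk 6: 'cf' (positions 10-11)
Total chunks: ceil(12 / 2) = 6

6


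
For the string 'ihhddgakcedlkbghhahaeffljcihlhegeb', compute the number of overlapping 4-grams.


String 'ihhddgakcedlkbghhahaeffljcihlhegeb' has length L = 34.
Number of overlapping n-grams = L - n + 1
Substituting: 34 - 4 + 1 = 31

31


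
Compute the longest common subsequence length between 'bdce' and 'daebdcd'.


DP table for LCS of 'bdce' and 'daebdcd':
       d  a  e  b  d  c  d
    0  0  0  0  0  0  0  0
  b 0  0  0  0  1  1  1  1
  d 0  1  1  1  1  2  2  2
  c 0  1  1  1  1  2  3  3
  e 0  1  1  2  2  2  3  3
LCS: 'bdc'
LCS length = 3

3


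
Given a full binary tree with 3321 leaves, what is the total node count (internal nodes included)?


Leaf nodes (terminals): 3321
Internal nodes = n - 1 = 3321 - 1 = 3320
Total = leaves + internal = 3321 + 3320 = 6641

6641


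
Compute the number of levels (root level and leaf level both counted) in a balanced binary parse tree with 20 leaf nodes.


In a balanced binary tree with n leaves the deepest leaf is ceil(log2(n)) edges below the root,
so counting node levels inclusive of root and leaves gives ceil(log2(n)) + 1 levels.
log2(20) = 4.3219
ceil(4.3219) = 5
levels = 5 + 1 = 6

6


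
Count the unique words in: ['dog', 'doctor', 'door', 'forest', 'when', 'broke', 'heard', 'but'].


Listing all tokens and tracking unique types:
  Token 1: 'dog' -> NEW (unique so far: 1)
  Token 2: 'doctor' -> NEW (unique so far: 2)
  Token 3: 'door' -> NEW (unique so far: 3)
  Token 4: 'forest' -> NEW (unique so far: 4)
  Token 5: 'when' -> NEW (unique so far: 5)
  Token 6: 'broke' -> NEW (unique so far: 6)
  Token 7: 'heard' -> NEW (unique so far: 7)
  Token 8: 'but' -> NEW (unique so far: 8)
Unique types: ('broke', 'but', 'doctor', 'dog', 'door', 'forest', 'heard', 'when')
Vocabulary size: 8

8


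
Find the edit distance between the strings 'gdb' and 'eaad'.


Building DP table for s1='gdb' (len 3) and s2='eaad' (len 4):
       e  a  a  d
    0  1  2  3  4
  g 1  1  2  3  4
  d 2  2  2  3  3
  b 3  3  3  3  4
Edit distance = dp[3][4] = 4

4


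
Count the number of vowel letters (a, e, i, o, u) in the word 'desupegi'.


Scanning each character of 'desupegi':
  Position 1: 'd' -> consonant (running count: 0)
  Position 2: 'e' -> vowel (running count: 1)
  Position 3: 's' -> consonant (running count: 1)
  Position 4: 'u' -> vowel (running count: 2)
  Position 5: 'p' -> consonant (running count: 2)
  Position 6: 'e' -> vowel (running count: 3)
  Position 7: 'g' -> consonant (running count: 3)
  Position 8: 'i' -> vowel (running count: 4)
Total vowels: 4

4


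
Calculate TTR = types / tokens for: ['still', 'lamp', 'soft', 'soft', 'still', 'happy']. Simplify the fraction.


Tokens: 6
Unique types: ('happy', 'lamp', 'soft', 'still') = 4
TTR = 4/6
Simplify: divide both by 2 -> 2/3
TTR = 2/3

2/3


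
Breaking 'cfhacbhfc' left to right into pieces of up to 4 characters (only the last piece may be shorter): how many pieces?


'cfhacbhfc' has 9 characters.
Chunking with max size 4:
  Chunk 1: 'cfha' (positions 0-3)
  Chunk 2: 'cbhf' (positions 4-7)
  Chunk 3: 'c' (positions 8-8)
Total chunks: ceil(9 / 4) = 3

3


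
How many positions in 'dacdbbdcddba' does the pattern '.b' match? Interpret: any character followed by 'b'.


Pattern: .b means any character followed by 'b'.
Scanning 'dacdbbdcddba' position-by-position:
  Pos 0: window 'da' -> no
  Pos 1: window 'ac' -> no
  Pos 2: window 'cd' -> no
  Pos 3: window 'db' -> MATCH
  Pos 4: window 'bb' -> MATCH
  Pos 5: window 'bd' -> no
  Pos 6: window 'dc' -> no
  Pos 7: window 'cd' -> no
  Pos 8: window 'dd' -> no
  Pos 9: window 'db' -> MATCH
  Pos 10: window 'ba' -> no
  Pos 11: window 'a' -> no
Total matches: 3

3


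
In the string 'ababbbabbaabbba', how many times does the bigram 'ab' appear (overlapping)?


Scanning 'ababbbabbaabbba' for bigram 'ab':
  Position 0: 'ab' -> MATCH
  Position 1: 'ba' -> no
  Position 2: 'ab' -> MATCH
  Position 3: 'bb' -> no
  Position 4: 'bb' -> no
  Position 5: 'ba' -> no
  Position 6: 'ab' -> MATCH
  Position 7: 'bb' -> no
  Position 8: 'ba' -> no
  Position 9: 'aa' -> no
  Position 10: 'ab' -> MATCH
  Position 11: 'bb' -> no
  Position 12: 'bb' -> no
  Position 13: 'ba' -> no
Total matches: 4

4


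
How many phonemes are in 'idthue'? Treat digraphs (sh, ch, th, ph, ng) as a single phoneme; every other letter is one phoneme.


Parsing 'idthue' greedily, digraphs first:
  'i' -> vowel phoneme (phonemes so far: 1)
  'd' -> consonant phoneme (phonemes so far: 2)
  'th' -> digraph (1 consonant phoneme) (phonemes so far: 3)
  'u' -> vowel phoneme (phonemes so far: 4)
  'e' -> vowel phoneme (phonemes so far: 5)
Total phonemes: 5

5


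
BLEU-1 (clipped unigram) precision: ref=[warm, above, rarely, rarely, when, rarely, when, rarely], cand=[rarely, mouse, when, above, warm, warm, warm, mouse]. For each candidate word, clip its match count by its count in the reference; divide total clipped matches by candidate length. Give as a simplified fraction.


Reference word counts: {'above': 1, 'rarely': 4, 'warm': 1, 'when': 2}
Checking each candidate word (with clipping):
  'rarely' -> in reference (ref count 4, used 1/4) -> match (matches: 1)
  'mouse' -> not in reference -> no match (matches: 1)
  'when' -> in reference (ref count 2, used 1/2) -> match (matches: 2)
  'above' -> in reference (ref count 1, used 1/1) -> match (matches: 3)
  'warm' -> in reference (ref count 1, used 1/1) -> match (matches: 4)
  'warm' -> ref count 1 already used up (1/1) -> clipped, no match (matches: 4)
  'warm' -> ref count 1 already used up (1/1) -> clipped, no match (matches: 4)
  'mouse' -> not in reference -> no match (matches: 4)
Clipped matches: 4, Candidate length: 8
Precision = 4/8 = 1/2

1/2


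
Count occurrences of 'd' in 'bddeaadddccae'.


Scanning 'bddeaadddccae' for 'd':
  Position 1: 'd' -> MATCH (count: 1)
  Position 2: 'd' -> MATCH (count: 2)
  Position 6: 'd' -> MATCH (count: 3)
  Position 7: 'd' -> MATCH (count: 4)
  Position 8: 'd' -> MATCH (count: 5)
Total occurrences of 'd': 5

5


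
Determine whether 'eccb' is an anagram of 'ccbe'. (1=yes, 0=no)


Sort characters of 'eccb': 'bcce'
Sort characters of 'ccbe': 'bcce'
Sorted forms match -> they ARE anagrams
Result: 1

1


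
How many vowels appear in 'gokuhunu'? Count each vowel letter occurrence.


Scanning each character of 'gokuhunu':
  Position 1: 'g' -> consonant (running count: 0)
  Position 2: 'o' -> vowel (running count: 1)
  Position 3: 'k' -> consonant (running count: 1)
  Position 4: 'u' -> vowel (running count: 2)
  Position 5: 'h' -> consonant (running count: 2)
  Position 6: 'u' -> vowel (running count: 3)
  Position 7: 'n' -> consonant (running count: 3)
  Position 8: 'u' -> vowel (running count: 4)
Total vowels: 4

4


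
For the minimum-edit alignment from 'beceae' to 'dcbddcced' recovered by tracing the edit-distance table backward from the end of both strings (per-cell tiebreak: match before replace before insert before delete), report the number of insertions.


Edit distance = 7. Backtracking from cell (6, 9) with preference match > replace > insert > delete,
then listing the resulting alignment 'beceae' -> 'dcbddcced' left to right:
  Step 1: insert 'd' [insertion #1]
  Step 2: insert 'c' [insertion #2]
  Step 3: keep 'b'
  Step 4: insert 'd' [insertion #3]
  Step 5: replace e->d
  Step 6: keep 'c'
  Step 7: replace e->c
  Step 8: replace a->e
  Step 9: replace e->d
Total insertions: 3

3


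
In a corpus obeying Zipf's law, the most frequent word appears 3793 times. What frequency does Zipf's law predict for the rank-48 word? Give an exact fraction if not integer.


Zipf's law: freq(rank) = f1 / rank
f1 = 3793, rank = 48
freq = 3793 / 48
GCD(3793, 48) = 1
Simplified: 3793/48

3793/48


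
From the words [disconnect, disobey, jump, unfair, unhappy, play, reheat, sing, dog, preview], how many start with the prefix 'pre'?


Checking each word for prefix 'pre':
  'disconnect' -> no (count: 0)
  'disobey' -> no (count: 0)
  'jump' -> no (count: 0)
  'unfair' -> no (count: 0)
  'unhappy' -> no (count: 0)
  'play' -> no (count: 0)
  'reheat' -> no (count: 0)
  'sing' -> no (count: 0)
  'dog' -> no (count: 0)
  'preview' -> YES, starts with 'pre' (count: 1)
Total with prefix 'pre': 1

1


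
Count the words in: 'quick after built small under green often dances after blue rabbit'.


Counting words by splitting on spaces:
  Word 1: 'quick'
  Word 2: 'after'
  Word 3: 'built'
  Word 4: 'small'
  Word 5: 'under'
  Word 6: 'green'
  Word 7: 'often'
  Word 8: 'dances'
  Word 9: 'after'
  Word 10: 'blue'
  Word 11: 'rabbit'
Total words: 11

11


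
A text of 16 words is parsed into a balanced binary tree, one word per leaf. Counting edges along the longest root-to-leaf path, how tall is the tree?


In a balanced binary tree with n leaves the deepest leaf is ceil(log2(n)) edges below the root.
log2(16) = 4.0000
ceil(4.0000) = 4
height (edges) = 4

4


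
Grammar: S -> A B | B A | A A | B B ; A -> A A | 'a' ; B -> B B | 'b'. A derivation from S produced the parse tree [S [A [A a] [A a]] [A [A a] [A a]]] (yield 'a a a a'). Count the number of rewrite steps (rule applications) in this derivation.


Every bracketed nonterminal node [X ...] in the tree is produced by exactly one rule application.
Reading the tree off as a leftmost derivation:
  Step 1: S  =>  A A   (applied S -> A A)
  Step 2: A A  =>  A A A   (applied A -> A A)
  Step 3: A A A  =>  a A A   (applied A -> a)
  Step 4: a A A  =>  a a A   (applied A -> a)
  Step 5: a a A  =>  a a A A   (applied A -> A A)
  Step 6: a a A A  =>  a a a A   (applied A -> a)
  Step 7: a a a A  =>  a a a a   (applied A -> a)
Final yield: a a a a
Total rewrite steps: 7

7


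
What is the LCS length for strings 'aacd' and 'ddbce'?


DP table for LCS of 'aacd' and 'ddbce':
       d  d  b  c  e
    0  0  0  0  0  0
  a 0  0  0  0  0  0
  a 0  0  0  0  0  0
  c 0  0  0  0  1  1
  d 0  1  1  1  1  1
LCS: 'c'
LCS length = 1

1


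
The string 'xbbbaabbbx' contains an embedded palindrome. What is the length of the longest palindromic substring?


Scanning 'xbbbaabbbx' for palindromic substrings.
Substring at positions 0-9: 'xbbbaabbbx'.
Check: reverse('xbbbaabbbx') = 'xbbbaabbbx' -> palindrome confirmed.
No longer palindromic substring exists; longest length = 10

10


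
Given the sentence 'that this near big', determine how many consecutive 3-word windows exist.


Word trigrams from [4] words:
  Trigram 1: (that this near)
  Trigram 2: (this near big)
Total word trigrams: 4 - 2 = 2

2


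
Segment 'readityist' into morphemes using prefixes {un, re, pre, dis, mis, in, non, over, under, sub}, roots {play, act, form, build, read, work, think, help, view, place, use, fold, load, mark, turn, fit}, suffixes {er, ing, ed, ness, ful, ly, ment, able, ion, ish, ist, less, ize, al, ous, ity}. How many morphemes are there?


Segmenting 'readityist' against the inventory:
  'read' -> root (morpheme 1)
  'ity' -> suffix (morpheme 2)
  'ist' -> suffix (morpheme 3)
Total morphemes: 3

3


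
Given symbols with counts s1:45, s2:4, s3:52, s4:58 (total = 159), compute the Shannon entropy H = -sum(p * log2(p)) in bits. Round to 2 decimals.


Computing entropy H = -sum(p_i * log2(p_i)):
  s1: p = 45/159 = 0.2830, -p*log2(p) = 0.5154
  s2: p = 4/159 = 0.0252, -p*log2(p) = 0.1337
  s3: p = 52/159 = 0.3270, -p*log2(p) = 0.5273
  s4: p = 58/159 = 0.3648, -p*log2(p) = 0.5307
H = sum of terms = 1.7071
Rounded to 2 decimals: 1.71

1.71


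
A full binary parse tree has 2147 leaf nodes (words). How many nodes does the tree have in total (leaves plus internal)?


Leaf nodes (terminals): 2147
Internal nodes = n - 1 = 2147 - 1 = 2146
Total = leaves + internal = 2147 + 2146 = 4293

4293


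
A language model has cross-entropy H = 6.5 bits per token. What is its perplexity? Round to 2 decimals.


Perplexity formula: PP = 2^H
H = 6.5
PP = 2^6.5
Decompose: 2^6.5 = 2^6 * 2^0.5 = 2^6 * sqrt(2)
2^6 = 64, sqrt(2) ~ 1.4142136
PP ~ 64 * 1.4142136 = 90.5096704
Rounded to 2 decimals: 90.51

90.51


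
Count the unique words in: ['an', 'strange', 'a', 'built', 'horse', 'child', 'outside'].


Listing all tokens and tracking unique types:
  Token 1: 'an' -> NEW (unique so far: 1)
  Token 2: 'strange' -> NEW (unique so far: 2)
  Token 3: 'a' -> NEW (unique so far: 3)
  Token 4: 'built' -> NEW (unique so far: 4)
  Token 5: 'horse' -> NEW (unique so far: 5)
  Token 6: 'child' -> NEW (unique so far: 6)
  Token 7: 'outside' -> NEW (unique so far: 7)
Unique types: ('a', 'an', 'built', 'child', 'horse', 'outside', 'strange')
Vocabulary size: 7

7


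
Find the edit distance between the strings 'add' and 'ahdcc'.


Building DP table for s1='add' (len 3) and s2='ahdcc' (len 5):
       a  h  d  c  c
    0  1  2  3  4  5
  a 1  0  1  2  3  4
  d 2  1  1  1  2  3
  d 3  2  2  1  2  3
Edit distance = dp[3][5] = 3

3


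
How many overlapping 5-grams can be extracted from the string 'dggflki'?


String 'dggflki' has length L = 7.
Number of overlapping n-grams = L - n + 1
Substituting: 7 - 5 + 1 = 3

3


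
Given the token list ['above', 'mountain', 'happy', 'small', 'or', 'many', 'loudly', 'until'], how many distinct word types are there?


Listing all tokens and tracking unique types:
  Token 1: 'above' -> NEW (unique so far: 1)
  Token 2: 'mountain' -> NEW (unique so far: 2)
  Token 3: 'happy' -> NEW (unique so far: 3)
  Token 4: 'small' -> NEW (unique so far: 4)
  Token 5: 'or' -> NEW (unique so far: 5)
  Token 6: 'many' -> NEW (unique so far: 6)
  Token 7: 'loudly' -> NEW (unique so far: 7)
  Token 8: 'until' -> NEW (unique so far: 8)
Unique types: ('above', 'happy', 'loudly', 'many', 'mountain', 'or', 'small', 'until')
Vocabulary size: 8

8


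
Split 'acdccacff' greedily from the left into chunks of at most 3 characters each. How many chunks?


'acdccacff' has 9 characters.
Chunking with max size 3:
  Chunk 1: 'acd' (positions 0-2)
  Chunk 2: 'cca' (positions 3-5)
  Chunk 3: 'cff' (positions 6-8)
Total chunks: ceil(9 / 3) = 3

3


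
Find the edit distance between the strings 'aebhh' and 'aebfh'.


Building DP table for s1='aebhh' (len 5) and s2='aebfh' (len 5):
       a  e  b  f  h
    0  1  2  3  4  5
  a 1  0  1  2  3  4
  e 2  1  0  1  2  3
  b 3  2  1  0  1  2
  h 4  3  2  1  1  1
  h 5  4  3  2  2  1
Edit distance = dp[5][5] = 1

1


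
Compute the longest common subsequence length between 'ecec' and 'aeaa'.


DP table for LCS of 'ecec' and 'aeaa':
       a  e  a  a
    0  0  0  0  0
  e 0  0  1  1  1
  c 0  0  1  1  1
  e 0  0  1  1  1
  c 0  0  1  1  1
LCS: 'e'
LCS length = 1

1
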